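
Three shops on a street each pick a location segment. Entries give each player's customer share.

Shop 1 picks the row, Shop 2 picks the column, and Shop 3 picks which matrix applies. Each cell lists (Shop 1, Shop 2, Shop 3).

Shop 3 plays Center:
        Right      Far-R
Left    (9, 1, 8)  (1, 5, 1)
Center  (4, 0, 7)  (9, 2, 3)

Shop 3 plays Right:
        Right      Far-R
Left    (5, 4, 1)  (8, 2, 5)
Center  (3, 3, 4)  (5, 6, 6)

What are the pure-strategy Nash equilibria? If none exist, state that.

There is no pure-strategy Nash equilibrium.

Check each profile: it is a Nash equilibrium iff no player can strictly gain by switching unilaterally.
(Left, Right, Center): Shop 2 can switch to Far-R (1 → 5). Not NE.
(Left, Right, Right): Shop 3 can switch to Center (1 → 8). Not NE.
(Left, Far-R, Center): Shop 1 can switch to Center (1 → 9). Not NE.
(Left, Far-R, Right): Shop 2 can switch to Right (2 → 4). Not NE.
(Center, Right, Center): Shop 1 can switch to Left (4 → 9). Not NE.
(Center, Right, Right): Shop 1 can switch to Left (3 → 5). Not NE.
(Center, Far-R, Center): Shop 3 can switch to Right (3 → 6). Not NE.
(Center, Far-R, Right): Shop 1 can switch to Left (5 → 8). Not NE.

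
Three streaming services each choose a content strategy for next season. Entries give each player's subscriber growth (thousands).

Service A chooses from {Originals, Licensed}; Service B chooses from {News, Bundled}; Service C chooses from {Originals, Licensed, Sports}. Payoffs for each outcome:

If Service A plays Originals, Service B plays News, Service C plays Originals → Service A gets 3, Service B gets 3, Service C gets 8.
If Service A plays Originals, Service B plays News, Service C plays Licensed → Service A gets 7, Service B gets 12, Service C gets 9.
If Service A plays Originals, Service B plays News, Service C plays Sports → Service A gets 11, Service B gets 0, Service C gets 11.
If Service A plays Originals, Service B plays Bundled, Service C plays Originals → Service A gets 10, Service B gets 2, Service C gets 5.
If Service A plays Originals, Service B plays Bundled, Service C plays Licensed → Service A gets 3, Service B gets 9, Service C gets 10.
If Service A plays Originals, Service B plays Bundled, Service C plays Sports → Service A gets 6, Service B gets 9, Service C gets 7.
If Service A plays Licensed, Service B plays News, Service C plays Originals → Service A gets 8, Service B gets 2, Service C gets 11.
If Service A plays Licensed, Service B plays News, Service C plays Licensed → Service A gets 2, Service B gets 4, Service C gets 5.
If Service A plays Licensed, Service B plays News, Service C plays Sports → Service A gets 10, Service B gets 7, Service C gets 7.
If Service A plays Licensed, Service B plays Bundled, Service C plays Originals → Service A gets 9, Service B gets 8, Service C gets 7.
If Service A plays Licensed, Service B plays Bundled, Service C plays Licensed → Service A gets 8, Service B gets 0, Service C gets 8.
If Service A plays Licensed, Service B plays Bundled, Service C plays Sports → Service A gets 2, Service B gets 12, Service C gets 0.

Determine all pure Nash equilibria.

none

Check each profile: it is a Nash equilibrium iff no player can strictly gain by switching unilaterally.
(Originals, News, Originals): Service A can switch to Licensed (3 → 8). Not NE.
(Originals, News, Licensed): Service C can switch to Sports (9 → 11). Not NE.
(Originals, News, Sports): Service B can switch to Bundled (0 → 9). Not NE.
(Originals, Bundled, Originals): Service B can switch to News (2 → 3). Not NE.
(Originals, Bundled, Licensed): Service A can switch to Licensed (3 → 8). Not NE.
(Originals, Bundled, Sports): Service C can switch to Licensed (7 → 10). Not NE.
(Licensed, News, Originals): Service B can switch to Bundled (2 → 8). Not NE.
(Licensed, News, Licensed): Service A can switch to Originals (2 → 7). Not NE.
(Licensed, News, Sports): Service A can switch to Originals (10 → 11). Not NE.
(Licensed, Bundled, Originals): Service A can switch to Originals (9 → 10). Not NE.
(The remaining 2 profiles each have a profitable deviation by the same check.)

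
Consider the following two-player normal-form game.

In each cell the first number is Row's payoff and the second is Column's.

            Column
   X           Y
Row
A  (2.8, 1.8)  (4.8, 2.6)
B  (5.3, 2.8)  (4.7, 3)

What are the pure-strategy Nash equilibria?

The unique pure-strategy Nash equilibrium is (A, Y).

Check each profile: it is a Nash equilibrium iff no player can strictly gain by switching unilaterally.
(A, X): Row can switch to B (2.8 → 5.3). Not NE.
(A, Y): Row gets 4.8, best alternative 4.7; Column gets 2.6, best alternative 1.8. No profitable deviation — NE.
(B, X): Column can switch to Y (2.8 → 3). Not NE.
(B, Y): Row can switch to A (4.7 → 4.8). Not NE.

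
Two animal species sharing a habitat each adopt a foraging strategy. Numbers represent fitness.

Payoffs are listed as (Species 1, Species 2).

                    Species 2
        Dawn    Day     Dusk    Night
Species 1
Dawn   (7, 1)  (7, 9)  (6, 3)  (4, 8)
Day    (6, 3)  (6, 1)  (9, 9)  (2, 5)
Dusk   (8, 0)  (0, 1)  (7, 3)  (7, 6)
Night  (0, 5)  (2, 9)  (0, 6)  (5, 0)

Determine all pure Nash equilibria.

Species 1 against Dawn: payoffs 7, 6, 8, 0 → best response Dusk.
Species 1 against Day: payoffs 7, 6, 0, 2 → best response Dawn.
Species 1 against Dusk: payoffs 6, 9, 7, 0 → best response Day.
Species 1 against Night: payoffs 4, 2, 7, 5 → best response Dusk.
Species 2 against Dawn: payoffs 1, 9, 3, 8 → best response Day.
Species 2 against Day: payoffs 3, 1, 9, 5 → best response Dusk.
Species 2 against Dusk: payoffs 0, 1, 3, 6 → best response Night.
Species 2 against Night: payoffs 5, 9, 6, 0 → best response Day.
Mutual best responses: (Dawn, Day); (Day, Dusk); (Dusk, Night).

Pure-strategy Nash equilibria: (Dawn, Day) and (Day, Dusk) and (Dusk, Night)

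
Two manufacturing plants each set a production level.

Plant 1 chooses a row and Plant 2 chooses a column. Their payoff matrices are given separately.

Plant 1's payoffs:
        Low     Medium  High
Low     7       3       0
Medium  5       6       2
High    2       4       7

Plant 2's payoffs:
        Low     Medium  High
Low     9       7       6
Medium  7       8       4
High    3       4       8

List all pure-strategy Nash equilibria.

The pure Nash equilibria are (Low, Low); (Medium, Medium); (High, High).

(Low, Low): Plant 1 gets 7, best alternative 5; Plant 2 gets 9, best alternative 7. No profitable deviation — NE.
(Low, Medium): Plant 1 can switch to Medium (3 → 6). Not NE.
(Low, High): Plant 1 can switch to Medium (0 → 2). Not NE.
(Medium, Low): Plant 1 can switch to Low (5 → 7). Not NE.
(Medium, Medium): Plant 1 gets 6, best alternative 4; Plant 2 gets 8, best alternative 7. No profitable deviation — NE.
(Medium, High): Plant 1 can switch to High (2 → 7). Not NE.
(High, Low): Plant 1 can switch to Low (2 → 7). Not NE.
(High, Medium): Plant 1 can switch to Medium (4 → 6). Not NE.
(High, High): Plant 1 gets 7, best alternative 2; Plant 2 gets 8, best alternative 4. No profitable deviation — NE.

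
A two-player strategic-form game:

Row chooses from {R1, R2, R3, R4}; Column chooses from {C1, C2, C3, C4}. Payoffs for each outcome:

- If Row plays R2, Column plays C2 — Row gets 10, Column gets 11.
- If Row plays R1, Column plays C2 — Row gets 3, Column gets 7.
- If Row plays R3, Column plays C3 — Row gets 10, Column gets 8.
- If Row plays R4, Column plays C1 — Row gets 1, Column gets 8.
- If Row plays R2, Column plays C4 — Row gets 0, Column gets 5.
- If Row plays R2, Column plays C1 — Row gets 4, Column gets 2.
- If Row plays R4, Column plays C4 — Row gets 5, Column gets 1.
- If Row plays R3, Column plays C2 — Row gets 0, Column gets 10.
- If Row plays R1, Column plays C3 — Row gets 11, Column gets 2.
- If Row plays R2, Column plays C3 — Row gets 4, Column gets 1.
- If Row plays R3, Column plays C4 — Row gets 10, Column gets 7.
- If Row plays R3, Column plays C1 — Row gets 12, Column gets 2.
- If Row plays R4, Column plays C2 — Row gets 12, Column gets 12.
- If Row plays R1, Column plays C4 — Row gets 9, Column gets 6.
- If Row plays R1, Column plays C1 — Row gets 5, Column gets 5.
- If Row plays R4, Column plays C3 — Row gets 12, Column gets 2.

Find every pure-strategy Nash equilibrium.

(R4, C2)

Row against C1: payoffs 5, 4, 12, 1 → best response R3.
Row against C2: payoffs 3, 10, 0, 12 → best response R4.
Row against C3: payoffs 11, 4, 10, 12 → best response R4.
Row against C4: payoffs 9, 0, 10, 5 → best response R3.
Column against R1: payoffs 5, 7, 2, 6 → best response C2.
Column against R2: payoffs 2, 11, 1, 5 → best response C2.
Column against R3: payoffs 2, 10, 8, 7 → best response C2.
Column against R4: payoffs 8, 12, 2, 1 → best response C2.
Mutual best responses: (R4, C2).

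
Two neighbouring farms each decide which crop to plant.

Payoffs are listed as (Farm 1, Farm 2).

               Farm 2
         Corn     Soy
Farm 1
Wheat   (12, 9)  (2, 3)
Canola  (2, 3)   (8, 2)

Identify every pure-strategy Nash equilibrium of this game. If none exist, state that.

Pure NE: (Wheat, Corn)

Farm 1 against Corn: payoffs 12, 2 → best response Wheat.
Farm 1 against Soy: payoffs 2, 8 → best response Canola.
Farm 2 against Wheat: payoffs 9, 3 → best response Corn.
Farm 2 against Canola: payoffs 3, 2 → best response Corn.
Mutual best responses: (Wheat, Corn).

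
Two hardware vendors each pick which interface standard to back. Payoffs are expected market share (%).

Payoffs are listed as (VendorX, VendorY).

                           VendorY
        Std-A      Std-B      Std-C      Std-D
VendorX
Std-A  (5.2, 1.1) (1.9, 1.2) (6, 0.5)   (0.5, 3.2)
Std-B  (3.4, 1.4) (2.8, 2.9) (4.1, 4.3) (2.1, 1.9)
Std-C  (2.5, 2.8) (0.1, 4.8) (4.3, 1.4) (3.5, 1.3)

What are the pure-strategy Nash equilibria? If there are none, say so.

No pure-strategy Nash equilibrium.

VendorX against Std-A: payoffs 5.2, 3.4, 2.5 → best response Std-A.
VendorX against Std-B: payoffs 1.9, 2.8, 0.1 → best response Std-B.
VendorX against Std-C: payoffs 6, 4.1, 4.3 → best response Std-A.
VendorX against Std-D: payoffs 0.5, 2.1, 3.5 → best response Std-C.
VendorY against Std-A: payoffs 1.1, 1.2, 0.5, 3.2 → best response Std-D.
VendorY against Std-B: payoffs 1.4, 2.9, 4.3, 1.9 → best response Std-C.
VendorY against Std-C: payoffs 2.8, 4.8, 1.4, 1.3 → best response Std-B.
No profile is a mutual best response for all players.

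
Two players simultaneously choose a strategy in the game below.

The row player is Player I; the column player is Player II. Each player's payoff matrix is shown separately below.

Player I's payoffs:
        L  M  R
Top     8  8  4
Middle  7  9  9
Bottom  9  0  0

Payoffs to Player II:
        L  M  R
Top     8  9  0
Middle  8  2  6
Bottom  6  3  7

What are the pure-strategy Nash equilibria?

none

(Top, L): Player I can switch to Bottom (8 → 9). Not NE.
(Top, M): Player I can switch to Middle (8 → 9). Not NE.
(Top, R): Player I can switch to Middle (4 → 9). Not NE.
(Middle, L): Player I can switch to Top (7 → 8). Not NE.
(Middle, M): Player II can switch to L (2 → 8). Not NE.
(Middle, R): Player II can switch to L (6 → 8). Not NE.
(Bottom, L): Player II can switch to R (6 → 7). Not NE.
(Bottom, M): Player I can switch to Top (0 → 8). Not NE.
(Bottom, R): Player I can switch to Top (0 → 4). Not NE.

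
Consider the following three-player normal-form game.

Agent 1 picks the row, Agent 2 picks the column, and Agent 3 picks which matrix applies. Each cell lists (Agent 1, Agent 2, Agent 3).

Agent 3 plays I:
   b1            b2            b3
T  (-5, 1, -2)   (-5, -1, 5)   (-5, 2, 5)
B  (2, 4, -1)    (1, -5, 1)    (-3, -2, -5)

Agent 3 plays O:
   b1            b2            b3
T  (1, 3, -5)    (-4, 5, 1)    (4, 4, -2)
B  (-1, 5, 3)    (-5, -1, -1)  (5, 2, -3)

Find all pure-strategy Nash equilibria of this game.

There is no pure-strategy Nash equilibrium.

(T, b1, I): Agent 1 can switch to B (-5 → 2). Not NE.
(T, b1, O): Agent 2 can switch to b2 (3 → 5). Not NE.
(T, b2, I): Agent 1 can switch to B (-5 → 1). Not NE.
(T, b2, O): Agent 3 can switch to I (1 → 5). Not NE.
(T, b3, I): Agent 1 can switch to B (-5 → -3). Not NE.
(T, b3, O): Agent 1 can switch to B (4 → 5). Not NE.
(B, b1, I): Agent 3 can switch to O (-1 → 3). Not NE.
(B, b1, O): Agent 1 can switch to T (-1 → 1). Not NE.
(B, b2, I): Agent 2 can switch to b1 (-5 → 4). Not NE.
(B, b2, O): Agent 1 can switch to T (-5 → -4). Not NE.
(The remaining 2 profiles each have a profitable deviation by the same check.)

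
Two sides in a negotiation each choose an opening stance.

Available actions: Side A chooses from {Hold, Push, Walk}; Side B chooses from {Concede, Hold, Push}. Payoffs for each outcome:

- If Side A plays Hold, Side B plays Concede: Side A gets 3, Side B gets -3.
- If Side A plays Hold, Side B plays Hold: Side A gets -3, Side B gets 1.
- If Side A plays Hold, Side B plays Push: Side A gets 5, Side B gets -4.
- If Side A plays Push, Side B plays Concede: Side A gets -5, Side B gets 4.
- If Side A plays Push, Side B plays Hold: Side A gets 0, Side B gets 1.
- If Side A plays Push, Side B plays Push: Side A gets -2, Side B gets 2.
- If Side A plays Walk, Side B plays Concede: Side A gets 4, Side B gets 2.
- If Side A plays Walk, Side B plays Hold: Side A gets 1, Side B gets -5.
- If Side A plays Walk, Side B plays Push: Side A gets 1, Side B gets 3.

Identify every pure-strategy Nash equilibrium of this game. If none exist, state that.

This game has no pure Nash equilibrium.

(Hold, Concede): Side A can switch to Walk (3 → 4). Not NE.
(Hold, Hold): Side A can switch to Push (-3 → 0). Not NE.
(Hold, Push): Side B can switch to Concede (-4 → -3). Not NE.
(Push, Concede): Side A can switch to Hold (-5 → 3). Not NE.
(Push, Hold): Side A can switch to Walk (0 → 1). Not NE.
(Push, Push): Side A can switch to Hold (-2 → 5). Not NE.
(Walk, Concede): Side B can switch to Push (2 → 3). Not NE.
(Walk, Hold): Side B can switch to Concede (-5 → 2). Not NE.
(Walk, Push): Side A can switch to Hold (1 → 5). Not NE.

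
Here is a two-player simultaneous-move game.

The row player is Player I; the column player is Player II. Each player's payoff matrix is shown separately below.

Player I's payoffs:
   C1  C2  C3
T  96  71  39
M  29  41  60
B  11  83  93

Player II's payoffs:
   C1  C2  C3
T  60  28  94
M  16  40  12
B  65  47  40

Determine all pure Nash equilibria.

(T, C1): Player II can switch to C3 (60 → 94). Not NE.
(T, C2): Player I can switch to B (71 → 83). Not NE.
(T, C3): Player I can switch to M (39 → 60). Not NE.
(M, C1): Player I can switch to T (29 → 96). Not NE.
(M, C2): Player I can switch to T (41 → 71). Not NE.
(M, C3): Player I can switch to B (60 → 93). Not NE.
(B, C1): Player I can switch to T (11 → 96). Not NE.
(B, C2): Player II can switch to C1 (47 → 65). Not NE.
(B, C3): Player II can switch to C1 (40 → 65). Not NE.

There is no pure-strategy Nash equilibrium.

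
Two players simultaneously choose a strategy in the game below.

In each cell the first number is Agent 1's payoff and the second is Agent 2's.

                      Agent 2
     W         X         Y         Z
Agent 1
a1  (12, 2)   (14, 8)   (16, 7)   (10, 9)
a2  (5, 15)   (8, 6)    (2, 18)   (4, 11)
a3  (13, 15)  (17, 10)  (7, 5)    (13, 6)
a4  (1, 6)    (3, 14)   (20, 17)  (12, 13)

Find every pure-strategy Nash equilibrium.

(a3, W) and (a4, Y)

Agent 1 against W: payoffs 12, 5, 13, 1 → best response a3.
Agent 1 against X: payoffs 14, 8, 17, 3 → best response a3.
Agent 1 against Y: payoffs 16, 2, 7, 20 → best response a4.
Agent 1 against Z: payoffs 10, 4, 13, 12 → best response a3.
Agent 2 against a1: payoffs 2, 8, 7, 9 → best response Z.
Agent 2 against a2: payoffs 15, 6, 18, 11 → best response Y.
Agent 2 against a3: payoffs 15, 10, 5, 6 → best response W.
Agent 2 against a4: payoffs 6, 14, 17, 13 → best response Y.
Mutual best responses: (a3, W); (a4, Y).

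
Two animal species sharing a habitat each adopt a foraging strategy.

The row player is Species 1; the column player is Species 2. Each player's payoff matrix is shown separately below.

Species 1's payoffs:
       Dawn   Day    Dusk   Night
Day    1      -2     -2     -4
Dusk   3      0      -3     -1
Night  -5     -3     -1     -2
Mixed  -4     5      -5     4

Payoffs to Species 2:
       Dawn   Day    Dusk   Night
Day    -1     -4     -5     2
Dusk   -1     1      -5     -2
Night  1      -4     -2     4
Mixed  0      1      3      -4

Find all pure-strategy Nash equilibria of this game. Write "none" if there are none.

Check each profile: it is a Nash equilibrium iff no player can strictly gain by switching unilaterally.
(Day, Dawn): Species 1 can switch to Dusk (1 → 3). Not NE.
(Day, Day): Species 1 can switch to Dusk (-2 → 0). Not NE.
(Day, Dusk): Species 1 can switch to Night (-2 → -1). Not NE.
(Day, Night): Species 1 can switch to Dusk (-4 → -1). Not NE.
(Dusk, Dawn): Species 2 can switch to Day (-1 → 1). Not NE.
(Dusk, Day): Species 1 can switch to Mixed (0 → 5). Not NE.
(The remaining 10 profiles each have a profitable deviation by the same check.)

There is no pure-strategy Nash equilibrium.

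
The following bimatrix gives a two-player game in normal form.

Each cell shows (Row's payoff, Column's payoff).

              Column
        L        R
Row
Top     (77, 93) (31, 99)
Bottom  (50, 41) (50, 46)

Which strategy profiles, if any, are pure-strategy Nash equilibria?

The unique pure-strategy Nash equilibrium is (Bottom, R).

(Top, L): Column can switch to R (93 → 99). Not NE.
(Top, R): Row can switch to Bottom (31 → 50). Not NE.
(Bottom, L): Row can switch to Top (50 → 77). Not NE.
(Bottom, R): Row gets 50, best alternative 31; Column gets 46, best alternative 41. No profitable deviation — NE.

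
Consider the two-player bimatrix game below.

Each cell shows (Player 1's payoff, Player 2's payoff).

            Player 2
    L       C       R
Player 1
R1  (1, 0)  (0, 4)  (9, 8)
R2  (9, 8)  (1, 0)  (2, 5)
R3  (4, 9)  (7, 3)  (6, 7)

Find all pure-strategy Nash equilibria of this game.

(R1, L): Player 1 can switch to R2 (1 → 9). Not NE.
(R1, C): Player 1 can switch to R2 (0 → 1). Not NE.
(R1, R): Player 1 gets 9, best alternative 6; Player 2 gets 8, best alternative 4. No profitable deviation — NE.
(R2, L): Player 1 gets 9, best alternative 4; Player 2 gets 8, best alternative 5. No profitable deviation — NE.
(R2, C): Player 1 can switch to R3 (1 → 7). Not NE.
(R2, R): Player 1 can switch to R1 (2 → 9). Not NE.
(R3, L): Player 1 can switch to R2 (4 → 9). Not NE.
(R3, C): Player 2 can switch to L (3 → 9). Not NE.
(R3, R): Player 1 can switch to R1 (6 → 9). Not NE.

(R1, R) and (R2, L)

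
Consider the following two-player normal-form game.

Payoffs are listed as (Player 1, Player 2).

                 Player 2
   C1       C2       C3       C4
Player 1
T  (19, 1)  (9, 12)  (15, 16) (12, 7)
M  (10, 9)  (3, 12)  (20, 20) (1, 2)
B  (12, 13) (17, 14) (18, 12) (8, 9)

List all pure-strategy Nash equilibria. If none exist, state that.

The pure Nash equilibria are (M, C3); (B, C2).

Mark each player's best response to every combination of opponents' strategies; a profile where every player is best-responding is a pure Nash equilibrium.
Player 1 against C1: payoffs 19, 10, 12 → best response T.
Player 1 against C2: payoffs 9, 3, 17 → best response B.
Player 1 against C3: payoffs 15, 20, 18 → best response M.
Player 1 against C4: payoffs 12, 1, 8 → best response T.
Player 2 against T: payoffs 1, 12, 16, 7 → best response C3.
Player 2 against M: payoffs 9, 12, 20, 2 → best response C3.
Player 2 against B: payoffs 13, 14, 12, 9 → best response C2.
Mutual best responses: (M, C3); (B, C2).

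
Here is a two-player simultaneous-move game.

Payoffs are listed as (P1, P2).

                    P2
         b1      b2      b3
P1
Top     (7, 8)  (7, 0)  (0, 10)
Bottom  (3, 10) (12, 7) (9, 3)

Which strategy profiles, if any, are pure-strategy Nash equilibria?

(Top, b1): P2 can switch to b3 (8 → 10). Not NE.
(Top, b2): P1 can switch to Bottom (7 → 12). Not NE.
(Top, b3): P1 can switch to Bottom (0 → 9). Not NE.
(Bottom, b1): P1 can switch to Top (3 → 7). Not NE.
(Bottom, b2): P2 can switch to b1 (7 → 10). Not NE.
(Bottom, b3): P2 can switch to b1 (3 → 10). Not NE.

This game has no pure Nash equilibrium.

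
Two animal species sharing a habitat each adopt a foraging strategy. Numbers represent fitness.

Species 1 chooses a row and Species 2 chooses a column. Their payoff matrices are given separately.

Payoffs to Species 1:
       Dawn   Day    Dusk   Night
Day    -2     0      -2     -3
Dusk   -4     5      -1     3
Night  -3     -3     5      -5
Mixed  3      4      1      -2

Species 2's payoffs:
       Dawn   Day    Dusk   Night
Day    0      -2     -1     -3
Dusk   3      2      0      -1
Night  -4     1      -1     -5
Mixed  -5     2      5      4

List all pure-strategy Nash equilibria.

For each player, find the best response to each opponent profile; mutual best responses are the pure NE.
Species 1 against Dawn: payoffs -2, -4, -3, 3 → best response Mixed.
Species 1 against Day: payoffs 0, 5, -3, 4 → best response Dusk.
Species 1 against Dusk: payoffs -2, -1, 5, 1 → best response Night.
Species 1 against Night: payoffs -3, 3, -5, -2 → best response Dusk.
Species 2 against Day: payoffs 0, -2, -1, -3 → best response Dawn.
Species 2 against Dusk: payoffs 3, 2, 0, -1 → best response Dawn.
Species 2 against Night: payoffs -4, 1, -1, -5 → best response Day.
Species 2 against Mixed: payoffs -5, 2, 5, 4 → best response Dusk.
No profile is a mutual best response for all players.

No pure-strategy Nash equilibrium.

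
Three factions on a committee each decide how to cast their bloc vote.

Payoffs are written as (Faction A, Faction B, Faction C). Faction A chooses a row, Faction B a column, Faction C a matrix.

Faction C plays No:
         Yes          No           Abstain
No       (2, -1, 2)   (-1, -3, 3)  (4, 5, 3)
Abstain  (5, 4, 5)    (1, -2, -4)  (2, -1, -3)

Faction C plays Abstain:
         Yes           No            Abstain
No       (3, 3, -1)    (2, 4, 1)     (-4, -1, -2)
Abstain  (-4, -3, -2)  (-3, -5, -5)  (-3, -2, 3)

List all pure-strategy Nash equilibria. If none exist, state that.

For each player, find the best response to each opponent profile; mutual best responses are the pure NE.
Faction A against (Yes, No): payoffs 2, 5 → best response Abstain.
Faction A against (Yes, Abstain): payoffs 3, -4 → best response No.
Faction A against (No, No): payoffs -1, 1 → best response Abstain.
Faction A against (No, Abstain): payoffs 2, -3 → best response No.
Faction A against (Abstain, No): payoffs 4, 2 → best response No.
Faction A against (Abstain, Abstain): payoffs -4, -3 → best response Abstain.
Faction B against (No, No): payoffs -1, -3, 5 → best response Abstain.
Faction B against (No, Abstain): payoffs 3, 4, -1 → best response No.
Faction B against (Abstain, No): payoffs 4, -2, -1 → best response Yes.
Faction B against (Abstain, Abstain): payoffs -3, -5, -2 → best response Abstain.
Faction C against (No, Yes): payoffs 2, -1 → best response No.
Faction C against (No, No): payoffs 3, 1 → best response No.
Faction C against (No, Abstain): payoffs 3, -2 → best response No.
Faction C against (Abstain, Yes): payoffs 5, -2 → best response No.
Faction C against (Abstain, No): payoffs -4, -5 → best response No.
Faction C against (Abstain, Abstain): payoffs -3, 3 → best response Abstain.
Mutual best responses: (No, Abstain, No); (Abstain, Yes, No); (Abstain, Abstain, Abstain).

(No, Abstain, No); (Abstain, Yes, No); (Abstain, Abstain, Abstain)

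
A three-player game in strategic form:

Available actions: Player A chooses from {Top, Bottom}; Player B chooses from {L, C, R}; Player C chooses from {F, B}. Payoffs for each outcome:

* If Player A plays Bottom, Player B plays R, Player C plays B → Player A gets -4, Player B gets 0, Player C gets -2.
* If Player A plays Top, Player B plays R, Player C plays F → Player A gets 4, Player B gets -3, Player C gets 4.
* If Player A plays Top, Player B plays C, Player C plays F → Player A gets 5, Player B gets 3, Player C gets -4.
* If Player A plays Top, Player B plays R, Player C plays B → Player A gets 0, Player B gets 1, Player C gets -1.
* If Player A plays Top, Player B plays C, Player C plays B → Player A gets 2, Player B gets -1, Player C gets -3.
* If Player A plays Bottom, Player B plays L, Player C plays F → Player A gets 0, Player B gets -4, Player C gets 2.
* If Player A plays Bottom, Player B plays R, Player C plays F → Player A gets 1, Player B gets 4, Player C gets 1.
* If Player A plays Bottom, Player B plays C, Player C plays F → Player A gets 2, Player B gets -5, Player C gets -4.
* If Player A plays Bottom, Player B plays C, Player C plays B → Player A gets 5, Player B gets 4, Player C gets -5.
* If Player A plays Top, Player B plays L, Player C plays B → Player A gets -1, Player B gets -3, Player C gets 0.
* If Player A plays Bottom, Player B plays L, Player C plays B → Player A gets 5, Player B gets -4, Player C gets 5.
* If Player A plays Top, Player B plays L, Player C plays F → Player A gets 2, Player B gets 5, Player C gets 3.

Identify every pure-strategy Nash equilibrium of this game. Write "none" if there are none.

The unique pure-strategy Nash equilibrium is (Top, L, F).

(Top, L, F): Player A gets 2, best alternative 0; Player B gets 5, best alternative 3; Player C gets 3, best alternative 0. No profitable deviation — NE.
(Top, L, B): Player A can switch to Bottom (-1 → 5). Not NE.
(Top, C, F): Player B can switch to L (3 → 5). Not NE.
(Top, C, B): Player A can switch to Bottom (2 → 5). Not NE.
(Top, R, F): Player B can switch to L (-3 → 5). Not NE.
(Top, R, B): Player C can switch to F (-1 → 4). Not NE.
(Bottom, L, F): Player A can switch to Top (0 → 2). Not NE.
(Bottom, L, B): Player B can switch to C (-4 → 4). Not NE.
(Bottom, C, F): Player A can switch to Top (2 → 5). Not NE.
(Bottom, C, B): Player C can switch to F (-5 → -4). Not NE.
(Bottom, R, F): Player A can switch to Top (1 → 4). Not NE.
(The remaining 1 profile has a profitable deviation by the same check.)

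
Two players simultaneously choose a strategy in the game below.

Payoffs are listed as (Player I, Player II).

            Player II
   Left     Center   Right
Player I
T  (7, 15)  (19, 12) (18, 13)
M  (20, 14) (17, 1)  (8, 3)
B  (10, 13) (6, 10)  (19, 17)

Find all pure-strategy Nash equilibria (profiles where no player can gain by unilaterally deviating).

The pure Nash equilibria are (M, Left), (B, Right).

(T, Left): Player I can switch to M (7 → 20). Not NE.
(T, Center): Player II can switch to Left (12 → 15). Not NE.
(T, Right): Player I can switch to B (18 → 19). Not NE.
(M, Left): Player I gets 20, best alternative 10; Player II gets 14, best alternative 3. No profitable deviation — NE.
(M, Center): Player I can switch to T (17 → 19). Not NE.
(M, Right): Player I can switch to T (8 → 18). Not NE.
(B, Left): Player I can switch to M (10 → 20). Not NE.
(B, Center): Player I can switch to T (6 → 19). Not NE.
(B, Right): Player I gets 19, best alternative 18; Player II gets 17, best alternative 13. No profitable deviation — NE.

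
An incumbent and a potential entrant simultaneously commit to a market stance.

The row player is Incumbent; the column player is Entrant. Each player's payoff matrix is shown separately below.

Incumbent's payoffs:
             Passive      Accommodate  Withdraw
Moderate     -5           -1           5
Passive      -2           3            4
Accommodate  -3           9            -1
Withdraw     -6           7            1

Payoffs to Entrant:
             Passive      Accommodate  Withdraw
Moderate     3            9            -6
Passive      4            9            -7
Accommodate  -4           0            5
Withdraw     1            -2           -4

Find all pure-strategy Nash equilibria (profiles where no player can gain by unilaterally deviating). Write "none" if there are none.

Mark each player's best response to every combination of opponents' strategies; a profile where every player is best-responding is a pure Nash equilibrium.
Incumbent against Passive: payoffs -5, -2, -3, -6 → best response Passive.
Incumbent against Accommodate: payoffs -1, 3, 9, 7 → best response Accommodate.
Incumbent against Withdraw: payoffs 5, 4, -1, 1 → best response Moderate.
Entrant against Moderate: payoffs 3, 9, -6 → best response Accommodate.
Entrant against Passive: payoffs 4, 9, -7 → best response Accommodate.
Entrant against Accommodate: payoffs -4, 0, 5 → best response Withdraw.
Entrant against Withdraw: payoffs 1, -2, -4 → best response Passive.
No profile is a mutual best response for all players.

This game has no pure Nash equilibrium.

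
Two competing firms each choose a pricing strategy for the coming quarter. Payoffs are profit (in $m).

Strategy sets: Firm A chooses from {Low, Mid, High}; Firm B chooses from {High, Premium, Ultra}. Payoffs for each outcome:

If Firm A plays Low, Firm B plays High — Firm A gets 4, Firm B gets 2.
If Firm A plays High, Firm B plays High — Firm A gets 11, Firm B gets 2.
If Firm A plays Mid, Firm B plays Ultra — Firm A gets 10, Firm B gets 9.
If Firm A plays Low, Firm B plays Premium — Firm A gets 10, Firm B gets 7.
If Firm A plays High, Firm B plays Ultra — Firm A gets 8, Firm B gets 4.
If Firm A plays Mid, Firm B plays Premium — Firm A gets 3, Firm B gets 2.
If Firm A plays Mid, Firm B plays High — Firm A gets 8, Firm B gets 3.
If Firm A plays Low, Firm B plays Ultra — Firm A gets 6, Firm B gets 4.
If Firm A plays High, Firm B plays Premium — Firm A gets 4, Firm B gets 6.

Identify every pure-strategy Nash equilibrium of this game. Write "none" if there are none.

(Low, Premium) and (Mid, Ultra)

For each player, find the best response to each opponent profile; mutual best responses are the pure NE.
Firm A against High: payoffs 4, 8, 11 → best response High.
Firm A against Premium: payoffs 10, 3, 4 → best response Low.
Firm A against Ultra: payoffs 6, 10, 8 → best response Mid.
Firm B against Low: payoffs 2, 7, 4 → best response Premium.
Firm B against Mid: payoffs 3, 2, 9 → best response Ultra.
Firm B against High: payoffs 2, 6, 4 → best response Premium.
Mutual best responses: (Low, Premium); (Mid, Ultra).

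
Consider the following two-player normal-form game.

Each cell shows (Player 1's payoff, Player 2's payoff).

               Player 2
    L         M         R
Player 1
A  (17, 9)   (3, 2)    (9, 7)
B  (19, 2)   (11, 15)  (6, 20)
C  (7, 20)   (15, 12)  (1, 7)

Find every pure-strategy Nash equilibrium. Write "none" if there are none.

(A, L): Player 1 can switch to B (17 → 19). Not NE.
(A, M): Player 1 can switch to B (3 → 11). Not NE.
(A, R): Player 2 can switch to L (7 → 9). Not NE.
(B, L): Player 2 can switch to M (2 → 15). Not NE.
(B, M): Player 1 can switch to C (11 → 15). Not NE.
(B, R): Player 1 can switch to A (6 → 9). Not NE.
(C, L): Player 1 can switch to A (7 → 17). Not NE.
(C, M): Player 2 can switch to L (12 → 20). Not NE.
(C, R): Player 1 can switch to A (1 → 9). Not NE.

There is no pure-strategy Nash equilibrium.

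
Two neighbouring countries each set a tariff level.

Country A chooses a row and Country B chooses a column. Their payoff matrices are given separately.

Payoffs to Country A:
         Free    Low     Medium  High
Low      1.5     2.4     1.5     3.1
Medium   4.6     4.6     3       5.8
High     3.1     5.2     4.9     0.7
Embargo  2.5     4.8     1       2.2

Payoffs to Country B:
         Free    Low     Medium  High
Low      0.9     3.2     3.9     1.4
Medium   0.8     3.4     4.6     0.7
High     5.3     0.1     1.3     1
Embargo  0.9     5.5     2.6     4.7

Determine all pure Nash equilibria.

(Low, Free): Country A can switch to Medium (1.5 → 4.6). Not NE.
(Low, Low): Country A can switch to Medium (2.4 → 4.6). Not NE.
(Low, Medium): Country A can switch to Medium (1.5 → 3). Not NE.
(Low, High): Country A can switch to Medium (3.1 → 5.8). Not NE.
(Medium, Free): Country B can switch to Low (0.8 → 3.4). Not NE.
(Medium, Low): Country A can switch to High (4.6 → 5.2). Not NE.
(Medium, Medium): Country A can switch to High (3 → 4.9). Not NE.
(Medium, High): Country B can switch to Free (0.7 → 0.8). Not NE.
(The remaining 8 profiles each have a profitable deviation by the same check.)

There is no pure-strategy Nash equilibrium.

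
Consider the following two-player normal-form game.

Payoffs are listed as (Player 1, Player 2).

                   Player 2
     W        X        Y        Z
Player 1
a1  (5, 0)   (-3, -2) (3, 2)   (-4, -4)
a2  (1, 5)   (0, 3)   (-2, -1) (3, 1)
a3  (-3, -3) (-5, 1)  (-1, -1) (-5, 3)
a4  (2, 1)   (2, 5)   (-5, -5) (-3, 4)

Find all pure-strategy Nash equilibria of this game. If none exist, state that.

Pure-strategy Nash equilibria: (a1, Y) and (a4, X)

Player 1 against W: payoffs 5, 1, -3, 2 → best response a1.
Player 1 against X: payoffs -3, 0, -5, 2 → best response a4.
Player 1 against Y: payoffs 3, -2, -1, -5 → best response a1.
Player 1 against Z: payoffs -4, 3, -5, -3 → best response a2.
Player 2 against a1: payoffs 0, -2, 2, -4 → best response Y.
Player 2 against a2: payoffs 5, 3, -1, 1 → best response W.
Player 2 against a3: payoffs -3, 1, -1, 3 → best response Z.
Player 2 against a4: payoffs 1, 5, -5, 4 → best response X.
Mutual best responses: (a1, Y); (a4, X).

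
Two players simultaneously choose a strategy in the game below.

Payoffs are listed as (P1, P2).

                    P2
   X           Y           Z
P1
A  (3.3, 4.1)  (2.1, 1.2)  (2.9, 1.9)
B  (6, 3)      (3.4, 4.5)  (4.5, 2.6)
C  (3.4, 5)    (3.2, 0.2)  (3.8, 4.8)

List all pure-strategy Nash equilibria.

Check each profile: it is a Nash equilibrium iff no player can strictly gain by switching unilaterally.
(A, X): P1 can switch to B (3.3 → 6). Not NE.
(A, Y): P1 can switch to B (2.1 → 3.4). Not NE.
(A, Z): P1 can switch to B (2.9 → 4.5). Not NE.
(B, X): P2 can switch to Y (3 → 4.5). Not NE.
(B, Y): P1 gets 3.4, best alternative 3.2; P2 gets 4.5, best alternative 3. No profitable deviation — NE.
(B, Z): P2 can switch to X (2.6 → 3). Not NE.
(C, X): P1 can switch to B (3.4 → 6). Not NE.
(C, Y): P1 can switch to B (3.2 → 3.4). Not NE.
(C, Z): P1 can switch to B (3.8 → 4.5). Not NE.

Pure NE: (B, Y)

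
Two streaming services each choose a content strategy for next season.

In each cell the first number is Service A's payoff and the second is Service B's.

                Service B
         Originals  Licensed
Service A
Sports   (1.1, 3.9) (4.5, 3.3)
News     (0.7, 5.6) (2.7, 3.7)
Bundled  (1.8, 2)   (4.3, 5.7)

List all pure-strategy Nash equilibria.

Service A against Originals: payoffs 1.1, 0.7, 1.8 → best response Bundled.
Service A against Licensed: payoffs 4.5, 2.7, 4.3 → best response Sports.
Service B against Sports: payoffs 3.9, 3.3 → best response Originals.
Service B against News: payoffs 5.6, 3.7 → best response Originals.
Service B against Bundled: payoffs 2, 5.7 → best response Licensed.
No profile is a mutual best response for all players.

This game has no pure Nash equilibrium.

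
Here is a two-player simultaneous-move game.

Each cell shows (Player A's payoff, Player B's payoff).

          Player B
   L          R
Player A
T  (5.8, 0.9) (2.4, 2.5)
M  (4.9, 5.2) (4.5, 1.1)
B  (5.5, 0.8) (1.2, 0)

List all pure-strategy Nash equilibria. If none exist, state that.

(T, L): Player B can switch to R (0.9 → 2.5). Not NE.
(T, R): Player A can switch to M (2.4 → 4.5). Not NE.
(M, L): Player A can switch to T (4.9 → 5.8). Not NE.
(M, R): Player B can switch to L (1.1 → 5.2). Not NE.
(B, L): Player A can switch to T (5.5 → 5.8). Not NE.
(B, R): Player A can switch to T (1.2 → 2.4). Not NE.

There is no pure-strategy Nash equilibrium.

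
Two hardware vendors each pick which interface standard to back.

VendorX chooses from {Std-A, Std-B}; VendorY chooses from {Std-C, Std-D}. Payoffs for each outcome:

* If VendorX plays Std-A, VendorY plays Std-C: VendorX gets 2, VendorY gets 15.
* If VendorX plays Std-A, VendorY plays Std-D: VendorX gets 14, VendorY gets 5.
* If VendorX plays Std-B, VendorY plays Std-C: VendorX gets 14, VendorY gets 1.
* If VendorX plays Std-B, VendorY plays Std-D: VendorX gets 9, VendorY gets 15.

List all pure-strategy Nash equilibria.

VendorX against Std-C: payoffs 2, 14 → best response Std-B.
VendorX against Std-D: payoffs 14, 9 → best response Std-A.
VendorY against Std-A: payoffs 15, 5 → best response Std-C.
VendorY against Std-B: payoffs 1, 15 → best response Std-D.
No profile is a mutual best response for all players.

No pure-strategy Nash equilibrium.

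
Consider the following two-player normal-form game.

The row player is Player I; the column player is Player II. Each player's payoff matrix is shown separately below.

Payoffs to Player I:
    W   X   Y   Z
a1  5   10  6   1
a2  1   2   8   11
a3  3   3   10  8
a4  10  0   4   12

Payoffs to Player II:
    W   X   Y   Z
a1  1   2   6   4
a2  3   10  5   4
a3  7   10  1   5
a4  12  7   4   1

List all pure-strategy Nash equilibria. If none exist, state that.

Pure NE: (a4, W)

(a1, W): Player I can switch to a4 (5 → 10). Not NE.
(a1, X): Player II can switch to Y (2 → 6). Not NE.
(a1, Y): Player I can switch to a2 (6 → 8). Not NE.
(a1, Z): Player I can switch to a2 (1 → 11). Not NE.
(a2, W): Player I can switch to a1 (1 → 5). Not NE.
(a2, X): Player I can switch to a1 (2 → 10). Not NE.
(a4, W): Player I gets 10, best alternative 5; Player II gets 12, best alternative 7. No profitable deviation — NE.
(The remaining 9 profiles each have a profitable deviation by the same check.)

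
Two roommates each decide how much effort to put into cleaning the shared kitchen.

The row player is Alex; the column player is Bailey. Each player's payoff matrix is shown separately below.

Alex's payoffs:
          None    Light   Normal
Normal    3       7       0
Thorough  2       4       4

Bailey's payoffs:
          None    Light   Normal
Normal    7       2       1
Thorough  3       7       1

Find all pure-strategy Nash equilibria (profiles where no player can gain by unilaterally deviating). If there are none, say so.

(Normal, None): Alex gets 3, best alternative 2; Bailey gets 7, best alternative 2. No profitable deviation — NE.
(Normal, Light): Bailey can switch to None (2 → 7). Not NE.
(Normal, Normal): Alex can switch to Thorough (0 → 4). Not NE.
(Thorough, None): Alex can switch to Normal (2 → 3). Not NE.
(Thorough, Light): Alex can switch to Normal (4 → 7). Not NE.
(Thorough, Normal): Bailey can switch to None (1 → 3). Not NE.

The unique pure-strategy Nash equilibrium is (Normal, None).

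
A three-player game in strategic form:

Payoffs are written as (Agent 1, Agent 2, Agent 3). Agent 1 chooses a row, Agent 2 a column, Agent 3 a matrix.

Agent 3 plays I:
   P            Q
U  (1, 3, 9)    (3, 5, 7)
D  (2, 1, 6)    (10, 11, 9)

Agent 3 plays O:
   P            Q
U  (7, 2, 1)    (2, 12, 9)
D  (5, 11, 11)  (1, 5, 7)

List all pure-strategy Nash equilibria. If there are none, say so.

For each strategy profile, look for a profitable unilateral deviation.
(U, P, I): Agent 1 can switch to D (1 → 2). Not NE.
(U, P, O): Agent 2 can switch to Q (2 → 12). Not NE.
(U, Q, I): Agent 1 can switch to D (3 → 10). Not NE.
(U, Q, O): Agent 1 gets 2, best alternative 1; Agent 2 gets 12, best alternative 2; Agent 3 gets 9, best alternative 7. No profitable deviation — NE.
(D, P, I): Agent 2 can switch to Q (1 → 11). Not NE.
(D, P, O): Agent 1 can switch to U (5 → 7). Not NE.
(D, Q, I): Agent 1 gets 10, best alternative 3; Agent 2 gets 11, best alternative 1; Agent 3 gets 9, best alternative 7. No profitable deviation — NE.
(D, Q, O): Agent 1 can switch to U (1 → 2). Not NE.

(U, Q, O); (D, Q, I)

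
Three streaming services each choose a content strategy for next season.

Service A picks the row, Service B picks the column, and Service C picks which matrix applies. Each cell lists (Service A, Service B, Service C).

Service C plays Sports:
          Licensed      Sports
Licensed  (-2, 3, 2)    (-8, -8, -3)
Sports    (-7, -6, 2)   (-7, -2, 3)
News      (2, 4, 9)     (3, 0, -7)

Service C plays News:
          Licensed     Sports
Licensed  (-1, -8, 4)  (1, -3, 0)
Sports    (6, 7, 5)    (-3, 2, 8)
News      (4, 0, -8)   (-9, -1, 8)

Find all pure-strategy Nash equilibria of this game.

(Licensed, Licensed, Sports): Service A can switch to News (-2 → 2). Not NE.
(Licensed, Licensed, News): Service A can switch to Sports (-1 → 6). Not NE.
(Licensed, Sports, Sports): Service A can switch to Sports (-8 → -7). Not NE.
(Licensed, Sports, News): Service A gets 1, best alternative -3; Service B gets -3, best alternative -8; Service C gets 0, best alternative -3. No profitable deviation — NE.
(Sports, Licensed, Sports): Service A can switch to Licensed (-7 → -2). Not NE.
(Sports, Licensed, News): Service A gets 6, best alternative 4; Service B gets 7, best alternative 2; Service C gets 5, best alternative 2. No profitable deviation — NE.
(Sports, Sports, Sports): Service A can switch to News (-7 → 3). Not NE.
(Sports, Sports, News): Service A can switch to Licensed (-3 → 1). Not NE.
(News, Licensed, Sports): Service A gets 2, best alternative -2; Service B gets 4, best alternative 0; Service C gets 9, best alternative -8. No profitable deviation — NE.
(The remaining 3 profiles each have a profitable deviation by the same check.)

(Licensed, Sports, News); (Sports, Licensed, News); (News, Licensed, Sports)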